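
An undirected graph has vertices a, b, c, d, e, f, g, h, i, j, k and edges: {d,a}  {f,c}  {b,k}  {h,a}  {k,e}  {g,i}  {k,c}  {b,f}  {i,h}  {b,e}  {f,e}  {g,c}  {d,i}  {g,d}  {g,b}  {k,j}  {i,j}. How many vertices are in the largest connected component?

Starting from a we can reach a, b, c, d, e, f, g, h, i, j, k. That is one component of size 11.
The largest has 11 vertices.

11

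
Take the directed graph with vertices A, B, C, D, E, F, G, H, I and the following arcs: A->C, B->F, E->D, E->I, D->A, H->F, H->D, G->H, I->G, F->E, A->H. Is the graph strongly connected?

No

There is no directed path from G to B, so the graph is not strongly connected.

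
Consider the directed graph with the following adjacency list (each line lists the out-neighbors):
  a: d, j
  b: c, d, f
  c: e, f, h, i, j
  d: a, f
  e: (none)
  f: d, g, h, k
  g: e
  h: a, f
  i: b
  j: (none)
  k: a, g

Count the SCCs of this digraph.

5

{a, d, f, h, k} are all mutually reachable — one SCC of size 5.
{b, c, i} are all mutually reachable — one SCC of size 3.
{e} is an SCC by itself.
{j} is an SCC by itself.
{g} is an SCC by itself.
That gives 5 strongly connected components.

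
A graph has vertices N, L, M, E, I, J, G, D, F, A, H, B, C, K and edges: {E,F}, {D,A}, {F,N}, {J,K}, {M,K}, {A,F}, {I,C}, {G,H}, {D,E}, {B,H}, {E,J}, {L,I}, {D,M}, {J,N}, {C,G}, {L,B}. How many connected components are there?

Starting from B we can reach B, C, G, H, I, L. That is one component of size 6.
Starting from A we can reach A, D, E, F, J, K, M, N. That is one component of size 8.
Total: 2 components.

2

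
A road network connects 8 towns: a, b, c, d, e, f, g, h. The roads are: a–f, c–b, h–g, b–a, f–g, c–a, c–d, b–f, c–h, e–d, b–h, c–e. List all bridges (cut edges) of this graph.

The edges on the cycle c-e-d-c are not bridges since each lies on that cycle.
Every edge lies on some cycle, so there are no bridges.

none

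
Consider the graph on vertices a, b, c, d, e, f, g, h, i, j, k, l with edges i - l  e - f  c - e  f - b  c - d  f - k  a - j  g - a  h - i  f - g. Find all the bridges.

a-g, a-j, b-f, c-d, c-e, e-f, f-g, f-k, h-i, i-l

removing d - c disconnects d from c; removing a - j disconnects a from j; removing h - i disconnects h from i; removing a - g disconnects a from g — these are bridges.
In total 10 edges are bridges.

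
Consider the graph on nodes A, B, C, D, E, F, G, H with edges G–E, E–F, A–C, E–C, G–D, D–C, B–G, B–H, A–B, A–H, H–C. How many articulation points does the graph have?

1

Removing E increases the component count from 1 to 2, so E is a cut vertex.
By contrast removing G leaves 1 component; it is not a cut vertex. No other vertex is a cut vertex either.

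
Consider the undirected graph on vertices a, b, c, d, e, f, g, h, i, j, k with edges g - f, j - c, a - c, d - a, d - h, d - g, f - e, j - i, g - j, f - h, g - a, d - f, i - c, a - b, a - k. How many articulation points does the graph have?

2

Removing a increases the component count from 1 to 3, so a is a cut vertex.
Removing f increases the component count from 1 to 2, so f is a cut vertex.
By contrast removing g leaves 1 component; it is not a cut vertex. No other vertex is a cut vertex either.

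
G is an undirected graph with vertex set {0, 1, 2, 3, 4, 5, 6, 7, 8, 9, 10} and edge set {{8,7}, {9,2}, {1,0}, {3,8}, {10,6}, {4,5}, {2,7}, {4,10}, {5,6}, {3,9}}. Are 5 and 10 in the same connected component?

Yes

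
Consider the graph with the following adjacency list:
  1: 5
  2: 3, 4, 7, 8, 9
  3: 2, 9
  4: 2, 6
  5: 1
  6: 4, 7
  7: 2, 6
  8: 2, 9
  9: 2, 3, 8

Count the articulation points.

1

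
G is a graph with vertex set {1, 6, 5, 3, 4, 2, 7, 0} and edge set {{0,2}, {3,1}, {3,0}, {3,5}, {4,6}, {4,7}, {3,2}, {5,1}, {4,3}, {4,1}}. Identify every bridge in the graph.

The edges on the cycle 3-0-2-3 are not bridges since each lies on that cycle.
But removing 4-6 disconnects 4 from 6; removing 4-7 disconnects 4 from 7 — these are bridges.

4-6, 4-7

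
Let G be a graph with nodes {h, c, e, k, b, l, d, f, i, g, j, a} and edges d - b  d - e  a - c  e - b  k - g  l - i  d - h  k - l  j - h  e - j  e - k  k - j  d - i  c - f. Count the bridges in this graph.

3

The edges on the cycle d-e-k-l-i-d are not bridges since each lies on that cycle.
But removing k - g disconnects k from g; removing c - f disconnects c from f; removing a - c disconnects a from c — these are bridges.
That makes 3 bridges.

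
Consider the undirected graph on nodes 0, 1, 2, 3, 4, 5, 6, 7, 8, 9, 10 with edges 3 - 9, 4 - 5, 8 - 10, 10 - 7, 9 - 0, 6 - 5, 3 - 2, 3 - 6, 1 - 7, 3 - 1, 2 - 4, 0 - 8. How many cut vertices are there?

1

Removing 3 increases the component count from 1 to 2, so 3 is a cut vertex.
By contrast removing 10 leaves 1 component; it is not a cut vertex. No other vertex is a cut vertex either.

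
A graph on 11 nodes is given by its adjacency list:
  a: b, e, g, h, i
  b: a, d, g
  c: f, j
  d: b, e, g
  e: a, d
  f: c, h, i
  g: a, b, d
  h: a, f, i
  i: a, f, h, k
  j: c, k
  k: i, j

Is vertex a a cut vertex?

Yes

Deleting a raises the number of components from 1 to 2, so a is a cut vertex.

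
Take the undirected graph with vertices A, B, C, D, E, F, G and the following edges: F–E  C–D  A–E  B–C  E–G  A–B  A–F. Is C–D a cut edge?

Removing C–D leaves no path between C and D: the component count goes from 1 to 2. So it is a bridge.

Yes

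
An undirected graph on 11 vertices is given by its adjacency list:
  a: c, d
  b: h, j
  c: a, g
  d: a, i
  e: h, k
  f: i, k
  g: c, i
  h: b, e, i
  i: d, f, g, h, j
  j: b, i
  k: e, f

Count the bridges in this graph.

The edges on the cycle i-j-b-h-i are not bridges since each lies on that cycle.
Every edge lies on some cycle, so there are no bridges.

0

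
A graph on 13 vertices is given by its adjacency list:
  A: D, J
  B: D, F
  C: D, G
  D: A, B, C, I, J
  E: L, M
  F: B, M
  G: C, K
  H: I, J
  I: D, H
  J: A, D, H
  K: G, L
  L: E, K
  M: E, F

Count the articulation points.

Removing D increases the component count from 1 to 2, so D is a cut vertex.
By contrast removing C leaves 1 component; it is not a cut vertex. No other vertex is a cut vertex either.

1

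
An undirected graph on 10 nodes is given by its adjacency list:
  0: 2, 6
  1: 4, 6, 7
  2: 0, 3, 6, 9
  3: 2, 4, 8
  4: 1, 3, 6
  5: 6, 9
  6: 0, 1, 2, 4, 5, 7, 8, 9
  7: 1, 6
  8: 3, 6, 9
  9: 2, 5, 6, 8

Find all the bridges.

none

The edges on the cycle 3-2-0-6-4-3 are not bridges since each lies on that cycle.
Every edge lies on some cycle, so there are no bridges.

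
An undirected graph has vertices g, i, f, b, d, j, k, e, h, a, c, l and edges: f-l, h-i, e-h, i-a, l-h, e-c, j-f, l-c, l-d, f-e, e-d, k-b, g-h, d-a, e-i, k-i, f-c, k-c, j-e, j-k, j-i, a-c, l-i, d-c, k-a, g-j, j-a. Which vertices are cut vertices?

Removing k increases the component count from 1 to 2, so k is a cut vertex.
By contrast removing a leaves 1 component; it is not a cut vertex. No other vertex is a cut vertex either.

k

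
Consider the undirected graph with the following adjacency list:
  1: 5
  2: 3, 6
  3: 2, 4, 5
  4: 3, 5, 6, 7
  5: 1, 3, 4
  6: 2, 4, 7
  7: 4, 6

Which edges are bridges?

The edges on the cycle 4-6-2-3-5-4 are not bridges since each lies on that cycle.
But removing 1-5 disconnects 1 from 5 — this is a bridge.

1-5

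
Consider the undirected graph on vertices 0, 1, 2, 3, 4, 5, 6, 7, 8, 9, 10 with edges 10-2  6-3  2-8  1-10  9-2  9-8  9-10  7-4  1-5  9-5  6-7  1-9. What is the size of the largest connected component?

6

0 is isolated — a component by itself.
Starting from 3 we can reach 3, 4, 6, 7. That is one component of size 4.
Starting from 1 we can reach 1, 2, 5, 8, 9, 10. That is one component of size 6.
The largest has 6 vertices.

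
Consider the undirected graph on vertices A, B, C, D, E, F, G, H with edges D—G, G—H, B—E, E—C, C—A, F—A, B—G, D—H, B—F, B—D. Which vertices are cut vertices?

Removing B increases the component count from 1 to 2, so B is a cut vertex.
By contrast removing E leaves 1 component; it is not a cut vertex. No other vertex is a cut vertex either.

B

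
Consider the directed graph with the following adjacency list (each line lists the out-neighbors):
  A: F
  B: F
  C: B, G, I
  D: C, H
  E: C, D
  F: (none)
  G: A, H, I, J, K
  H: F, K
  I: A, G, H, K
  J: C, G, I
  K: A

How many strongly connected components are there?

{C, G, I, J} are all mutually reachable — one SCC of size 4.
{F} is an SCC by itself.
{B} is an SCC by itself.
{A} is an SCC by itself.
{K} is an SCC by itself.
(and 3 more singleton SCCs)
That gives 8 strongly connected components.

8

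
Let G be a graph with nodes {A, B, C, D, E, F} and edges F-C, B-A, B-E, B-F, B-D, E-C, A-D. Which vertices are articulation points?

Removing B increases the component count from 1 to 2, so B is a cut vertex.
By contrast removing A leaves 1 component; it is not a cut vertex. No other vertex is a cut vertex either.

B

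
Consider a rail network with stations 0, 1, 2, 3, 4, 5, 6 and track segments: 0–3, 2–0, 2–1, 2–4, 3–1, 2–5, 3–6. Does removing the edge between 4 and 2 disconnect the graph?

Yes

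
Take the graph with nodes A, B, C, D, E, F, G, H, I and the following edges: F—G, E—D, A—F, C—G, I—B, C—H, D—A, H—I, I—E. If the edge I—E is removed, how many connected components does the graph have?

1

I and E are still connected via I-H-C-G-F-A-D-E, so the component count stays at 1.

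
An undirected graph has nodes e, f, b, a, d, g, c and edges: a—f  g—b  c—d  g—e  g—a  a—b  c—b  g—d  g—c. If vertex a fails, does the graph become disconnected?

Yes

Deleting a raises the number of components from 1 to 2, so a is a cut vertex.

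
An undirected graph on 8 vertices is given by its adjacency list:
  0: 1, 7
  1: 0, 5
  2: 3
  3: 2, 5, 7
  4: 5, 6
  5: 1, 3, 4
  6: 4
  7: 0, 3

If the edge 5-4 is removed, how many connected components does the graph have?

2

Before removal there is 1 component.
5-4 is a bridge — removing it separates 5's side from 4's side.
After removal: 2 components.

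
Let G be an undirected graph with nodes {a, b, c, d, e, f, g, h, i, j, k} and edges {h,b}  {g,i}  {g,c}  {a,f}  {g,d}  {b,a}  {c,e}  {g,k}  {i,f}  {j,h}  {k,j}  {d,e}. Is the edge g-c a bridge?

No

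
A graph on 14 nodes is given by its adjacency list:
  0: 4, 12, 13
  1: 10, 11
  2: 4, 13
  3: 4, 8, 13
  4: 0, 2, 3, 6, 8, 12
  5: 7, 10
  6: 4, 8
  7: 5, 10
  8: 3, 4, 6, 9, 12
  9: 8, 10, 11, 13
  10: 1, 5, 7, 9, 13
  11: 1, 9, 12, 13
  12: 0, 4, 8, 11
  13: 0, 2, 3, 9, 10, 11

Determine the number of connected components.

Starting from 0 we can reach 0, 1, 2, 3, 4, 5, 6, 7, 8, 9, 10, 11, 12, 13. That is one component of size 14.
Total: 1 component.

1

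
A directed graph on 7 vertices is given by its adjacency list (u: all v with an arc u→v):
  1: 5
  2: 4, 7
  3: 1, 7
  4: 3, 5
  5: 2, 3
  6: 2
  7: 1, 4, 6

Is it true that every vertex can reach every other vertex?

From 1 we can reach every vertex (1, 2, 3, 4, 5, 6, 7), and every vertex can reach 1 (1, 2, 3, 4, 5, 6, 7). So the whole graph is one strongly connected component.

Yes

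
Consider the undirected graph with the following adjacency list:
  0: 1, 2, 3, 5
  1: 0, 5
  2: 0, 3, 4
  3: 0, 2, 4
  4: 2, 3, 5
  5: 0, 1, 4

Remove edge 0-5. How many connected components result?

0 and 5 are still connected via 0-1-5, so the component count stays at 1.

1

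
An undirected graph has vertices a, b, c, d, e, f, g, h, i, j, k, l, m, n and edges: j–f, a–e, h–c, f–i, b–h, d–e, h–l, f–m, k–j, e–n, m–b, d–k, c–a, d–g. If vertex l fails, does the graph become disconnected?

Deleting l leaves 1 component (was 1), so l is not a cut vertex.

No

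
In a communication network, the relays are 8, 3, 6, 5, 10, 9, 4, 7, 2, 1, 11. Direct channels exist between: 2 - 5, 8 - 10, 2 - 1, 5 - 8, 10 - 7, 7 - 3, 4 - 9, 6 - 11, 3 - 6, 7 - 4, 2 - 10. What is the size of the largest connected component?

Starting from 1 we can reach 1, 2, 3, 4, 5, 6, 7, 8, 9, 10, 11. That is one component of size 11.
The largest has 11 vertices.

11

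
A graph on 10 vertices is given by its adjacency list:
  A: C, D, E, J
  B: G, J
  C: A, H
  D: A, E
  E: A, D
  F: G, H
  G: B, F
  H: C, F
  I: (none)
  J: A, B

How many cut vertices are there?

Removing A increases the component count from 2 to 3, so A is a cut vertex.
By contrast removing H leaves 2 components; it is not a cut vertex. No other vertex is a cut vertex either.

1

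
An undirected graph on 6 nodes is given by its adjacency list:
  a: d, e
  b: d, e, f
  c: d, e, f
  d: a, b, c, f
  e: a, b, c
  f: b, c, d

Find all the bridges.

The edges on the cycle f-c-e-b-d-f are not bridges since each lies on that cycle.
Every edge lies on some cycle, so there are no bridges.

none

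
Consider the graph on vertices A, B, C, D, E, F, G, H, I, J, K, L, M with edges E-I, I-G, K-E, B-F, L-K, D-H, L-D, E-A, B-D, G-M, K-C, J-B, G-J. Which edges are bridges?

A-E, B-F, C-K, D-H, G-M

The edges on the cycle L-K-E-I-G-J-B-D-L are not bridges since each lies on that cycle.
But removing K-C disconnects K from C; removing H-D disconnects H from D; removing F-B disconnects F from B; removing E-A disconnects E from A — these are bridges.
In total 5 edges are bridges.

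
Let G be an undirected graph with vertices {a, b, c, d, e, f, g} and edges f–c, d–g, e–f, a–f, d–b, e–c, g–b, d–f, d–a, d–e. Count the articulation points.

Removing d increases the component count from 1 to 2, so d is a cut vertex.
By contrast removing b leaves 1 component; it is not a cut vertex. No other vertex is a cut vertex either.

1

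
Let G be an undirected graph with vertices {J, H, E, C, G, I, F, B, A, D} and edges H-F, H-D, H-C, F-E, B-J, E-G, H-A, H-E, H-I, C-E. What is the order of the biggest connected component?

Starting from B we can reach B, J. That is one component of size 2.
Starting from A we can reach A, C, D, E, F, G, H, I. That is one component of size 8.
The largest has 8 vertices.

8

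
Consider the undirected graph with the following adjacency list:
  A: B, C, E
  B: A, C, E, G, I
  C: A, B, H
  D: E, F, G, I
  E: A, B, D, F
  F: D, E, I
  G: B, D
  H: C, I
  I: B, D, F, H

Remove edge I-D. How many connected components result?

I and D are still connected via I-F-D, so the component count stays at 1.

1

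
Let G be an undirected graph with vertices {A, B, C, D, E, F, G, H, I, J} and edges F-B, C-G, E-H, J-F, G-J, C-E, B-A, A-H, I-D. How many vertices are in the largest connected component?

Starting from D we can reach D, I. That is one component of size 2.
Starting from A we can reach A, B, C, E, F, G, H, J. That is one component of size 8.
The largest has 8 vertices.

8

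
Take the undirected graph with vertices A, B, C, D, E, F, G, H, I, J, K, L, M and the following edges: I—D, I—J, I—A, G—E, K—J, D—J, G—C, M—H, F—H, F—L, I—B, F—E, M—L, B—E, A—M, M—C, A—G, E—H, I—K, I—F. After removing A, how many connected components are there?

1

With A gone, the remaining components are: {B, C, D, E, F, G, H, I, J, K, L, M}.
That is 1 component.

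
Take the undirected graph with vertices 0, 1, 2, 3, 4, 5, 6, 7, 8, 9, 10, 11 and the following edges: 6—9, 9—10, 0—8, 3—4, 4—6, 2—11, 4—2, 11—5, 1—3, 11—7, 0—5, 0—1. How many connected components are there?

Starting from 0 we can reach 0, 1, 2, 3, 4, 5, 6, 7, 8, 9, 10, 11. That is one component of size 12.
Total: 1 component.

1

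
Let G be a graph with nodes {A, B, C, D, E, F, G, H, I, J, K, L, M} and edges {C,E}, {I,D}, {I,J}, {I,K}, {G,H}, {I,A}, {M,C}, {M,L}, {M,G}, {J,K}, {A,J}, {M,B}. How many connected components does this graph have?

F is isolated — a component by itself.
Starting from A we can reach A, D, I, J, K. That is one component of size 5.
Starting from B we can reach B, C, E, G, H, L, M. That is one component of size 7.
Total: 3 components.

3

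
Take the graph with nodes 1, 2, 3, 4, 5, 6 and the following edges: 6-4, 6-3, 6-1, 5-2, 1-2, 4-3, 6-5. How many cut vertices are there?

Removing 6 increases the component count from 1 to 2, so 6 is a cut vertex.
By contrast removing 1 leaves 1 component; it is not a cut vertex. No other vertex is a cut vertex either.

1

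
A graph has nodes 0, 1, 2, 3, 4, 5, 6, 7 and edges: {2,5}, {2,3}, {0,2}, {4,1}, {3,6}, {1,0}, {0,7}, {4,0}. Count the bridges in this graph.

5

The edges on the cycle 4-1-0-4 are not bridges since each lies on that cycle.
But removing 0–2 disconnects 0 from 2; removing 3–6 disconnects 3 from 6; removing 2–3 disconnects 2 from 3; removing 0–7 disconnects 0 from 7 — these are bridges.
In total 5 edges are bridges.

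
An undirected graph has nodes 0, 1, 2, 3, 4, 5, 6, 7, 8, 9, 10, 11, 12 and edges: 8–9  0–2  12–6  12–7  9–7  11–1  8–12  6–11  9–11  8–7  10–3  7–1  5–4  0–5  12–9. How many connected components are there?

Starting from 3 we can reach 3, 10. That is one component of size 2.
Starting from 0 we can reach 0, 2, 4, 5. That is one component of size 4.
Starting from 1 we can reach 1, 6, 7, 8, 9, 11, 12. That is one component of size 7.
Total: 3 components.

3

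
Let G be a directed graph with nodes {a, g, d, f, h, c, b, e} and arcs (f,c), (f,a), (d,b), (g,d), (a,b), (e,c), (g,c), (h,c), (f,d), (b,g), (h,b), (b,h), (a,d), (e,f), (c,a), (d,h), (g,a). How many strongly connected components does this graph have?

3

{a, b, c, d, g, h} are all mutually reachable — one SCC of size 6.
{e} is an SCC by itself.
{f} is an SCC by itself.
That gives 3 strongly connected components.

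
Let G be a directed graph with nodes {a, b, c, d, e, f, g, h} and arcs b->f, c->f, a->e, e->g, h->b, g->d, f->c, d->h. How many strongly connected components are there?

7

{c, f} are all mutually reachable — one SCC of size 2.
{h} is an SCC by itself.
{e} is an SCC by itself.
{d} is an SCC by itself.
{b} is an SCC by itself.
(and 2 more singleton SCCs)
That gives 7 strongly connected components.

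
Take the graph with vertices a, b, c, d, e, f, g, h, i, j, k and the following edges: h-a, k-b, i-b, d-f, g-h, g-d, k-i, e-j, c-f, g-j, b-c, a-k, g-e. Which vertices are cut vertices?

Removing g increases the component count from 1 to 2, so g is a cut vertex.
By contrast removing j leaves 1 component; it is not a cut vertex. No other vertex is a cut vertex either.

g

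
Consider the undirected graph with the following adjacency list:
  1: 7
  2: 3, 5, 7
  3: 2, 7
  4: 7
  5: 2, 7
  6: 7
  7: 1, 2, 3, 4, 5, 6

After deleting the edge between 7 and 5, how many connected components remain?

7 and 5 are still connected via 7-2-5, so the component count stays at 1.

1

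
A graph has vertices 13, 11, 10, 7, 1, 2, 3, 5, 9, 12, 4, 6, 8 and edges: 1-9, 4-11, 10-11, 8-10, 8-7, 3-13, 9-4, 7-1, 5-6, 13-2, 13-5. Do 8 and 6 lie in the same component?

The component containing 8 is {1, 4, 7, 8, 9, 10, 11}, and 6 is not in it.

No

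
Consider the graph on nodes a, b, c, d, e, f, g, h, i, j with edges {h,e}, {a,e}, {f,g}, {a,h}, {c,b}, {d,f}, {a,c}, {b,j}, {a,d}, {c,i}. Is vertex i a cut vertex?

Deleting i leaves 1 component (was 1), so i is not a cut vertex.

No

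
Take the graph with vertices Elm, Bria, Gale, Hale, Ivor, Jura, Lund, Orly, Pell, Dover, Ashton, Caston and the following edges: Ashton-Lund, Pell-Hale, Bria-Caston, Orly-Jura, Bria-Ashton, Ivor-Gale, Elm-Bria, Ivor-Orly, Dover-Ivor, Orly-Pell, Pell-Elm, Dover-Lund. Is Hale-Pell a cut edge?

Removing Hale-Pell leaves no path between Hale and Pell: the component count goes from 1 to 2. So it is a bridge.

Yes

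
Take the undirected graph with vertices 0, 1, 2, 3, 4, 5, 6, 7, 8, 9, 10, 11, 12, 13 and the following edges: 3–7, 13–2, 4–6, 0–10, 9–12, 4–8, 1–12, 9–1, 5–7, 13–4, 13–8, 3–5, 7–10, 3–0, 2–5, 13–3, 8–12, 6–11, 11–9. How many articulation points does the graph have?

1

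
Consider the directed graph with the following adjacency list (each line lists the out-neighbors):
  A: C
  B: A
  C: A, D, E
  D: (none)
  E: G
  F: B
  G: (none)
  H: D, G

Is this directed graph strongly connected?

There is no directed path from A to B, so the graph is not strongly connected.

No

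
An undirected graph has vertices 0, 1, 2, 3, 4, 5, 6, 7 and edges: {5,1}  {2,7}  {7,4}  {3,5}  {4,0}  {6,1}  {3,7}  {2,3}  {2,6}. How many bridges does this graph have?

2

The edges on the cycle 2-3-7-2 are not bridges since each lies on that cycle.
But removing 0—4 disconnects 0 from 4; removing 7—4 disconnects 7 from 4 — these are bridges.
That makes 2 bridges.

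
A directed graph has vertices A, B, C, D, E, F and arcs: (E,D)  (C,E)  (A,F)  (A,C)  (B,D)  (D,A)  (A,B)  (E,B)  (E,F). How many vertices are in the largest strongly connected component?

5

{A, B, C, D, E} are all mutually reachable — one SCC of size 5.
{F} is an SCC by itself.
The largest has 5 vertices.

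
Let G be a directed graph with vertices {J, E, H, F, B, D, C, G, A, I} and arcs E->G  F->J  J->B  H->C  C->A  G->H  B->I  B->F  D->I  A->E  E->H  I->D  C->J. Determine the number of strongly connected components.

3

{A, C, E, G, H} are all mutually reachable — one SCC of size 5.
{B, F, J} are all mutually reachable — one SCC of size 3.
{D, I} are all mutually reachable — one SCC of size 2.
That gives 3 strongly connected components.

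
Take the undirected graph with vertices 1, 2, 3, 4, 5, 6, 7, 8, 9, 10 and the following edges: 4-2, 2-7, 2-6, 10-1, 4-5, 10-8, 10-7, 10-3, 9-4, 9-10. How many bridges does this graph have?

5

The edges on the cycle 9-4-2-7-10-9 are not bridges since each lies on that cycle.
But removing 8-10 disconnects 8 from 10; removing 4-5 disconnects 4 from 5; removing 10-3 disconnects 10 from 3; removing 2-6 disconnects 2 from 6 — these are bridges.
In total 5 edges are bridges.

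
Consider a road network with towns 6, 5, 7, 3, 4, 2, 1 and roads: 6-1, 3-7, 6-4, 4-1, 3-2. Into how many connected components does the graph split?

5 is isolated — a component by itself.
Starting from 1 we can reach 1, 4, 6. That is one component of size 3.
Starting from 2 we can reach 2, 3, 7. That is one component of size 3.
Total: 3 components.

3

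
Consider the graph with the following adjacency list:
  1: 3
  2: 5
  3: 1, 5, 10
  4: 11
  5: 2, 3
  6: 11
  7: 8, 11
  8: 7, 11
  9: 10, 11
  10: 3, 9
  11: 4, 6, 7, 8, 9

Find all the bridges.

1-3, 10-3, 10-9, 11-4, 11-6, 11-9, 2-5, 3-5

The edges on the cycle 7-11-8-7 are not bridges since each lies on that cycle.
But removing 9-10 disconnects 9 from 10; removing 11-4 disconnects 11 from 4; removing 10-3 disconnects 10 from 3; removing 3-5 disconnects 3 from 5 — these are bridges.
In total 8 edges are bridges.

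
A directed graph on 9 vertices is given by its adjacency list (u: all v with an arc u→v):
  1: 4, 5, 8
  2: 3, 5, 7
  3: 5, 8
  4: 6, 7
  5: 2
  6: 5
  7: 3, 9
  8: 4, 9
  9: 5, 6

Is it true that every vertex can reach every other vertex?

No

There is no directed path from 3 to 1, so the graph is not strongly connected.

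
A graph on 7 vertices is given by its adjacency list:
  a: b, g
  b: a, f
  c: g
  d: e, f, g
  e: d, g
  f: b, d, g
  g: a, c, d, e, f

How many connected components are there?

1

Starting from a we can reach a, b, c, d, e, f, g. That is one component of size 7.
Total: 1 component.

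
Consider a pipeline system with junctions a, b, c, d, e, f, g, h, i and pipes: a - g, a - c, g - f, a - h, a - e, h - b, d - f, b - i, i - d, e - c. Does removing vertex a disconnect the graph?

Yes

Deleting a raises the number of components from 1 to 2, so a is a cut vertex.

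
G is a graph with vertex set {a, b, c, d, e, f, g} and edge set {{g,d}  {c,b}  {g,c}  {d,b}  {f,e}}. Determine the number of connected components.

3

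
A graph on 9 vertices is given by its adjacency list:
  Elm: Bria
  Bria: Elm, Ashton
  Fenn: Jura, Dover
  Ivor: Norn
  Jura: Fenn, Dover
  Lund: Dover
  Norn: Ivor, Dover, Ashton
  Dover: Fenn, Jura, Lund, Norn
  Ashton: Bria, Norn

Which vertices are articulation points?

Removing Bria increases the component count from 1 to 2, so Bria is a cut vertex.
Removing Norn increases the component count from 1 to 3, so Norn is a cut vertex.
Removing Dover increases the component count from 1 to 3, so Dover is a cut vertex.
Likewise Ashton is a cut vertex.
By contrast removing Fenn leaves 1 component; it is not a cut vertex. No other vertex is a cut vertex either.

Bria, Norn, Dover, Ashton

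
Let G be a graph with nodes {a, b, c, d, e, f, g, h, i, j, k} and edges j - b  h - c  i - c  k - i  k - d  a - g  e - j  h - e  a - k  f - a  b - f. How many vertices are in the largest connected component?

11

Starting from a we can reach a, b, c, d, e, f, g, h, i, j, k. That is one component of size 11.
The largest has 11 vertices.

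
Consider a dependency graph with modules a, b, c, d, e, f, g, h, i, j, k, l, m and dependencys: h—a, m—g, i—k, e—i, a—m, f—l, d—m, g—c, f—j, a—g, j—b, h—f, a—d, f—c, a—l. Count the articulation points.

Removing f increases the component count from 2 to 3, so f is a cut vertex.
Removing i increases the component count from 2 to 3, so i is a cut vertex.
Removing j increases the component count from 2 to 3, so j is a cut vertex.
By contrast removing d leaves 2 components; it is not a cut vertex. No other vertex is a cut vertex either.

3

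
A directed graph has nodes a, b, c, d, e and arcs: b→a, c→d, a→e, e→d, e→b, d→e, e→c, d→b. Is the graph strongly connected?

Yes

From a we can reach every vertex (a, b, c, d, e), and every vertex can reach a (a, b, c, d, e). So the whole graph is one strongly connected component.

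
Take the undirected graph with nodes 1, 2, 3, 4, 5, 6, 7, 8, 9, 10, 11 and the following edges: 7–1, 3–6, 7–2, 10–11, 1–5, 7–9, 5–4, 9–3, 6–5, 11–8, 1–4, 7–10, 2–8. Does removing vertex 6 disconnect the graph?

No

Deleting 6 leaves 1 component (was 1) (its neighbors 3, 5 remain connected to each other), so 6 is not a cut vertex.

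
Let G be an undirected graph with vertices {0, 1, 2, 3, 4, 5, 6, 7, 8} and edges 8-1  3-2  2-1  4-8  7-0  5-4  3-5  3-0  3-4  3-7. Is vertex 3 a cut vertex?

Deleting 3 raises the number of components from 2 to 3, so 3 is a cut vertex.

Yes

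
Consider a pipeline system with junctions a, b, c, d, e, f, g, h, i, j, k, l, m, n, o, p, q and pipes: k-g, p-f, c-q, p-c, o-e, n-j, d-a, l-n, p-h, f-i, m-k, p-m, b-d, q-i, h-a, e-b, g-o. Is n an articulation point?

Yes

Deleting n raises the number of components from 2 to 3, so n is a cut vertex.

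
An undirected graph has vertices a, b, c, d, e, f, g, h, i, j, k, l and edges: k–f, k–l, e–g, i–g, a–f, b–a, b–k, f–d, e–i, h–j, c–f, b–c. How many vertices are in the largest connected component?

Starting from h we can reach h, j. That is one component of size 2.
Starting from e we can reach e, g, i. That is one component of size 3.
Starting from a we can reach a, b, c, d, f, k, l. That is one component of size 7.
The largest has 7 vertices.

7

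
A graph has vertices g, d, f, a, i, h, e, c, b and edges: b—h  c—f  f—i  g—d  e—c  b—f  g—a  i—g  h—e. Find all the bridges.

a-g, d-g, f-i, g-i

The edges on the cycle b-h-e-c-f-b are not bridges since each lies on that cycle.
But removing f—i disconnects f from i; removing g—a disconnects g from a; removing i—g disconnects i from g; removing d—g disconnects d from g — these are bridges.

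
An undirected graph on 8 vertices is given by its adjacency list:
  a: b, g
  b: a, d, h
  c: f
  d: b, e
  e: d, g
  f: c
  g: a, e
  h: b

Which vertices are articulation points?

Removing b increases the component count from 2 to 3, so b is a cut vertex.
By contrast removing e leaves 2 components; it is not a cut vertex. No other vertex is a cut vertex either.

b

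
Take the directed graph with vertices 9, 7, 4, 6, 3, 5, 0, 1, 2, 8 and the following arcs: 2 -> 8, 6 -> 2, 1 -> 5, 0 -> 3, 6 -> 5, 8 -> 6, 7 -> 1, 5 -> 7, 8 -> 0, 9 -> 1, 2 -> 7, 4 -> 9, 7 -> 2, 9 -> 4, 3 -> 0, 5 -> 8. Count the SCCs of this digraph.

3

{1, 2, 5, 6, 7, 8} are all mutually reachable — one SCC of size 6.
{4, 9} are all mutually reachable — one SCC of size 2.
{0, 3} are all mutually reachable — one SCC of size 2.
That gives 3 strongly connected components.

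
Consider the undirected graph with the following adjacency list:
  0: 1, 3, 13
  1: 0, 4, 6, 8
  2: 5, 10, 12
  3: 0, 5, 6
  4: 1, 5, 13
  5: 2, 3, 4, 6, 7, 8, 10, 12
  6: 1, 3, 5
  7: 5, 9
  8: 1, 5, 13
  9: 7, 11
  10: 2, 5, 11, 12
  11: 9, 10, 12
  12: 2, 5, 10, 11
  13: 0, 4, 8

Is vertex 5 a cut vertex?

Yes

Deleting 5 raises the number of components from 1 to 2, so 5 is a cut vertex.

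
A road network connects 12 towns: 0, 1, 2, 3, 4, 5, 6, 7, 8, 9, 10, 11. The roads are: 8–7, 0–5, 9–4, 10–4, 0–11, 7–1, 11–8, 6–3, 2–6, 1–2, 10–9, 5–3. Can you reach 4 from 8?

No

The component containing 8 is {0, 1, 2, 3, 5, 6, 7, 8, 11}, and 4 is not in it.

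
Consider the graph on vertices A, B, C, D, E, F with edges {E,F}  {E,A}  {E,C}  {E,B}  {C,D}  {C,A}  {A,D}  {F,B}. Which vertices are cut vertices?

E

Removing E increases the component count from 1 to 2, so E is a cut vertex.
By contrast removing A leaves 1 component; it is not a cut vertex. No other vertex is a cut vertex either.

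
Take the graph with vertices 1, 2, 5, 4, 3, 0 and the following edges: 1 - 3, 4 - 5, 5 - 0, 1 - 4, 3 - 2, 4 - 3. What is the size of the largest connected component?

Starting from 0 we can reach 0, 1, 2, 3, 4, 5. That is one component of size 6.
The largest has 6 vertices.

6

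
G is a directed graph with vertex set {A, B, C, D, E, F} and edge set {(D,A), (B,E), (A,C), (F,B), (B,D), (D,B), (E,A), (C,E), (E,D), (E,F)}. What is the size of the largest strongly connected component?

{A, B, C, D, E, F} are all mutually reachable — one SCC of size 6.
The largest has 6 vertices.

6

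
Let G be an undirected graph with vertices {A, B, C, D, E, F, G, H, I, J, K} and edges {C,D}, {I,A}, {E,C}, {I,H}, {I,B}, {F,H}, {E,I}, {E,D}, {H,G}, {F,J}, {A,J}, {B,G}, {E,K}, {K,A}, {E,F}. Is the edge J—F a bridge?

After removing J—F, the path J-A-I-E-F still connects them, so the edge is not a bridge.

No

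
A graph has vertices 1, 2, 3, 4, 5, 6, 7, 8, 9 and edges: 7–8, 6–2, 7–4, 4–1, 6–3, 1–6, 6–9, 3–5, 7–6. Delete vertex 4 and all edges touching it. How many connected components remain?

With 4 gone, the remaining components are: {1, 2, 3, 5, 6, 7, 8, 9}.
That is 1 component.

1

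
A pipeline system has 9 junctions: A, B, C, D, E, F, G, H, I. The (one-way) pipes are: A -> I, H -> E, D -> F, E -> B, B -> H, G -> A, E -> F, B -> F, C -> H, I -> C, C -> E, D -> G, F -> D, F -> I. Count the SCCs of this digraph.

1

{A, B, C, D, E, F, G, H, I} are all mutually reachable — one SCC of size 9.
That gives 1 strongly connected component.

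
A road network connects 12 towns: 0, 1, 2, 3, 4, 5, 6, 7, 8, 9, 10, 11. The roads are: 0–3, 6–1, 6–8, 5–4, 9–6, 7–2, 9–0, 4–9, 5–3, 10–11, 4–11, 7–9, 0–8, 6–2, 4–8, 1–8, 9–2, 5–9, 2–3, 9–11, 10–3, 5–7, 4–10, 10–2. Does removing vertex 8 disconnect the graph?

No

Deleting 8 leaves 1 component (was 1) (its neighbors 0, 1, 4, 6 remain connected to each other), so 8 is not a cut vertex.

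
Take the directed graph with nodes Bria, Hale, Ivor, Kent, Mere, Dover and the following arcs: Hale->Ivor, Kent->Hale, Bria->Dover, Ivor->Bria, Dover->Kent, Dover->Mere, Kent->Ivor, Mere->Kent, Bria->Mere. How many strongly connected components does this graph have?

1

{Bria, Hale, Ivor, Kent, Mere, Dover} are all mutually reachable — one SCC of size 6.
That gives 1 strongly connected component.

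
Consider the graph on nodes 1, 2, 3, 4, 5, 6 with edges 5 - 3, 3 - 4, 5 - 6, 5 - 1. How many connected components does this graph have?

2

2 is isolated — a component by itself.
Starting from 1 we can reach 1, 3, 4, 5, 6. That is one component of size 5.
Total: 2 components.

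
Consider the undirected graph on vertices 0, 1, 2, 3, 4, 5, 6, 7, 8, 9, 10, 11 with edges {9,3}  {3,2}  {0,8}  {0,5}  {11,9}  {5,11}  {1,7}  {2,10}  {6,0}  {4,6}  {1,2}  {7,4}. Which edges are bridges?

The edges on the cycle 1-7-4-6-0-5-11-9-3-2-1 are not bridges since each lies on that cycle.
But removing 8–0 disconnects 8 from 0; removing 2–10 disconnects 2 from 10 — these are bridges.

0-8, 10-2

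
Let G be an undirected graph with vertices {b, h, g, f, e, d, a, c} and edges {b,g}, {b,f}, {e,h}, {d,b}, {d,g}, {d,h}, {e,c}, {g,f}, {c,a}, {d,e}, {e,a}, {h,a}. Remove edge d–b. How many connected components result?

d and b are still connected via d-g-b, so the component count stays at 1.

1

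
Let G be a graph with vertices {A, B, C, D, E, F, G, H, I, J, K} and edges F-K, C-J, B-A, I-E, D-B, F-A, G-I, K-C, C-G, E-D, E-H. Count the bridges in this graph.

The edges on the cycle F-K-C-G-I-E-D-B-A-F are not bridges since each lies on that cycle.
But removing C-J disconnects C from J; removing H-E disconnects H from E — these are bridges.
That makes 2 bridges.

2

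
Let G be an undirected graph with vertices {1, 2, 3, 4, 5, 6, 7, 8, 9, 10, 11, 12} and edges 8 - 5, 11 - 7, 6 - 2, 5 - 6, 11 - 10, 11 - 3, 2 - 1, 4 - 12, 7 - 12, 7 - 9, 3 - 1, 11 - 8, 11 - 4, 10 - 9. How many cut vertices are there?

Removing 11 increases the component count from 1 to 2, so 11 is a cut vertex.
By contrast removing 12 leaves 1 component; it is not a cut vertex. No other vertex is a cut vertex either.

1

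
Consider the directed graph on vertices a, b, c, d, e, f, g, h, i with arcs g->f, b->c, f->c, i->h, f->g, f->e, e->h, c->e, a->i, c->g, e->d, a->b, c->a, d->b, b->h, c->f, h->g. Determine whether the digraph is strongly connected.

Yes

From d we can reach every vertex (a, b, c, d, e, f, g, h, i), and every vertex can reach d (a, b, c, d, e, f, g, h, i). So the whole graph is one strongly connected component.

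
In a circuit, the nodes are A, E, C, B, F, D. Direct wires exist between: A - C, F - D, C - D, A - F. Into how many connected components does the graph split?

3

B is isolated — a component by itself.
E is isolated — a component by itself.
Starting from A we can reach A, C, D, F. That is one component of size 4.
Total: 3 components.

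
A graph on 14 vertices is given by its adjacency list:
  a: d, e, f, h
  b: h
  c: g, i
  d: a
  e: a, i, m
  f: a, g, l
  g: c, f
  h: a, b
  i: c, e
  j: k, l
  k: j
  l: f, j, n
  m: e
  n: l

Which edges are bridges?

The edges on the cycle e-i-c-g-f-a-e are not bridges since each lies on that cycle.
But removing f-l disconnects f from l; removing j-k disconnects j from k; removing n-l disconnects n from l; removing e-m disconnects e from m — these are bridges.
In total 8 edges are bridges.

a-d, a-h, b-h, e-m, f-l, j-k, j-l, l-n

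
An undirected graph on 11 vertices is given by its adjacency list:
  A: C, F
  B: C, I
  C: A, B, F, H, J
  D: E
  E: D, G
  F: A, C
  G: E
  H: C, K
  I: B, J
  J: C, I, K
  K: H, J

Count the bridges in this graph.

2

The edges on the cycle C-F-A-C are not bridges since each lies on that cycle.
But removing G-E disconnects G from E; removing E-D disconnects E from D — these are bridges.
That makes 2 bridges.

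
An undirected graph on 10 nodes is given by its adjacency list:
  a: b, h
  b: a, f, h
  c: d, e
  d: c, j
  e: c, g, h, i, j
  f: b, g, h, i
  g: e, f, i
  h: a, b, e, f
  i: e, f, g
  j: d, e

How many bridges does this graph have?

The edges on the cycle h-a-b-h are not bridges since each lies on that cycle.
Every edge lies on some cycle, so there are no bridges.

0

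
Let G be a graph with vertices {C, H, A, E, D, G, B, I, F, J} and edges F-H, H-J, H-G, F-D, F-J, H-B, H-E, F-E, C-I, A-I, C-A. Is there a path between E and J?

Yes

From E we can reach B, D, E, F, G, H, J, which includes J.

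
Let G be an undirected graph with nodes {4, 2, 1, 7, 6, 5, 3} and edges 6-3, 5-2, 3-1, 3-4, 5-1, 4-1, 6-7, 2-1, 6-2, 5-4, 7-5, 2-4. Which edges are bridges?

The edges on the cycle 6-7-5-4-1-2-6 are not bridges since each lies on that cycle.
Every edge lies on some cycle, so there are no bridges.

none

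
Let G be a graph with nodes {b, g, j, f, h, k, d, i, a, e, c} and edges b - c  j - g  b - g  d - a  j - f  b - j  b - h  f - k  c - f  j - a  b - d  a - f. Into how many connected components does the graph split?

3

e is isolated — a component by itself.
i is isolated — a component by itself.
Starting from a we can reach a, b, c, d, f, g, h, j, k. That is one component of size 9.
Total: 3 components.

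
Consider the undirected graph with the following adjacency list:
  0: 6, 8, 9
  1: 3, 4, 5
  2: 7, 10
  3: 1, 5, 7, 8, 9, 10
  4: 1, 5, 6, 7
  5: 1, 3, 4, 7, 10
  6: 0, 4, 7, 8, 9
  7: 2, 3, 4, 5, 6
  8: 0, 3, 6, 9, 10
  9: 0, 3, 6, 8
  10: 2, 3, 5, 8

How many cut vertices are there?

Removing 5, for instance, still leaves 1 component. No single vertex removal increases the component count — the graph has no articulation points.

0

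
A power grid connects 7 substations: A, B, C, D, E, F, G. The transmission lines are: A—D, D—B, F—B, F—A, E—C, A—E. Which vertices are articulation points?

A, E

Removing A increases the component count from 2 to 3, so A is a cut vertex.
Removing E increases the component count from 2 to 3, so E is a cut vertex.
By contrast removing C leaves 2 components; it is not a cut vertex. No other vertex is a cut vertex either.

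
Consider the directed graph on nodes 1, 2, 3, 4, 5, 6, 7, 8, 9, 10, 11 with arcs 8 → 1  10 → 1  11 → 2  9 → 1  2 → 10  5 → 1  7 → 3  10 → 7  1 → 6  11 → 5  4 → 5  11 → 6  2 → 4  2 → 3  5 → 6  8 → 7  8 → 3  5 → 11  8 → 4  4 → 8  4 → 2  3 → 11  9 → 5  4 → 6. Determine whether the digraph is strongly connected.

There is no directed path from 6 to 10, so the graph is not strongly connected.

No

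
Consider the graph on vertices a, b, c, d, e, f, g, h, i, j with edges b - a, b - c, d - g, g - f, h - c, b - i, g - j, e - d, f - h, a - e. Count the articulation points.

2

Removing b increases the component count from 1 to 2, so b is a cut vertex.
Removing g increases the component count from 1 to 2, so g is a cut vertex.
By contrast removing a leaves 1 component; it is not a cut vertex. No other vertex is a cut vertex either.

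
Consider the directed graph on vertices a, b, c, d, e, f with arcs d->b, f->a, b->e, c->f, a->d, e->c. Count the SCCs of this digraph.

{a, b, c, d, e, f} are all mutually reachable — one SCC of size 6.
That gives 1 strongly connected component.

1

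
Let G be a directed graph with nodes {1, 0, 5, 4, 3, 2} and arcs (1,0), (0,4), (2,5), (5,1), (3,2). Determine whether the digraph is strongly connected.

No

There is no directed path from 5 to 2, so the graph is not strongly connected.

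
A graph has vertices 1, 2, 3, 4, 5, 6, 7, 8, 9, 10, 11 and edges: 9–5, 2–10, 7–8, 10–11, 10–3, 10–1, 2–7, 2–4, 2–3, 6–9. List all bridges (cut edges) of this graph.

1-10, 10-11, 2-4, 2-7, 5-9, 6-9, 7-8

The edges on the cycle 2-10-3-2 are not bridges since each lies on that cycle.
But removing 2–4 disconnects 2 from 4; removing 9–5 disconnects 9 from 5; removing 1–10 disconnects 1 from 10; removing 6–9 disconnects 6 from 9 — these are bridges.
In total 7 edges are bridges.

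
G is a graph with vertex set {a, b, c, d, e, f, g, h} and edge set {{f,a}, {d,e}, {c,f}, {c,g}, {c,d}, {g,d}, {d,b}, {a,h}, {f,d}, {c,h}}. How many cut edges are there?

2

The edges on the cycle c-f-a-h-c are not bridges since each lies on that cycle.
But removing d—b disconnects d from b; removing d—e disconnects d from e — these are bridges.
That makes 2 bridges.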